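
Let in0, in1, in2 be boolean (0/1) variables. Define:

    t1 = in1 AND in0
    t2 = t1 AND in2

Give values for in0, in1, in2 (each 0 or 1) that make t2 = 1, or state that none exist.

in0=1 in1=1 in2=1

t2 = t1 AND in2 must be 1, so both t1 = 1 and in2 = 1.
t1 = in1 AND in0 must be 1, so both in1 = 1 and in0 = 1.
Check with in0=1 in1=1 in2=1:
t1 = in1 AND in0 = 1 AND 1 = 1
t2 = t1 AND in2 = 1 AND 1 = 1
So t2 = 1 as required.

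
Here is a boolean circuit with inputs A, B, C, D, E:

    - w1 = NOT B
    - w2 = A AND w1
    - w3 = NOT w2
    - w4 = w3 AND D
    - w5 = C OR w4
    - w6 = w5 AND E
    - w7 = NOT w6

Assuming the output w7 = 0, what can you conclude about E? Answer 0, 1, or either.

w7 = NOT w6 must be 0, so w6 = 1.
w6 = w5 AND E must be 1, so both w5 = 1 and E = 1.
w5 = C OR w4 must be 1, so at least one of C, w4 is 1.
Every assignment with w7 = 0 has E = 1; there are 11 such assignment(s).

1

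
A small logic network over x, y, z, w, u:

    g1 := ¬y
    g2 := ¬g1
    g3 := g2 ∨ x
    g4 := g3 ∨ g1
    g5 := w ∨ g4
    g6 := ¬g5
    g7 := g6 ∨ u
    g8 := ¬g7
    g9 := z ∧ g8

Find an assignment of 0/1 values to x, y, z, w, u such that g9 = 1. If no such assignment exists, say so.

x=1, y=1, z=1, w=0, u=0

g9 = z ∧ g8 must be 1, so both z = 1 and g8 = 1.
g8 = ¬g7 must be 1, so g7 = 0.
Check with x=1, y=1, z=1, w=0, u=0:
g1 = ¬y = ¬1 = 0
g2 = ¬g1 = ¬0 = 1
g3 = g2 ∨ x = 1 ∨ 1 = 1
g4 = g3 ∨ g1 = 1 ∨ 0 = 1
g5 = w ∨ g4 = 0 ∨ 1 = 1
g6 = ¬g5 = ¬1 = 0
g7 = g6 ∨ u = 0 ∨ 0 = 0
g8 = ¬g7 = ¬0 = 1
g9 = z ∧ g8 = 1 ∧ 1 = 1
So g9 = 1 as required.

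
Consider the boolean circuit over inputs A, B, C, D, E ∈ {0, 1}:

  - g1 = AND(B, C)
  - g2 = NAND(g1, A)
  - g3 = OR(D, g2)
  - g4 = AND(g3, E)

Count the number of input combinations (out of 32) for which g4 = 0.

g4 = AND(g3, E) must be 0, so at least one of g3, E is 0.
Enumerating the 32 input combinations, 17 give g4 = 0 and 15 give g4 = 1.

17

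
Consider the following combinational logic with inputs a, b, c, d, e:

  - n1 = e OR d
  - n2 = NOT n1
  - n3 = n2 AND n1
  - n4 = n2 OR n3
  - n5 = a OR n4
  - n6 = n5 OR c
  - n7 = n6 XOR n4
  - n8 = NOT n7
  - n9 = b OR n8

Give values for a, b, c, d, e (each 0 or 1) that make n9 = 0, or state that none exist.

a=0, b=0, c=1, d=0, e=1

n9 = b OR n8 must be 0, so both b = 0 and n8 = 0.
Check with a=0, b=0, c=1, d=0, e=1:
n1 = e OR d = 1 OR 0 = 1
n2 = NOT n1 = NOT 1 = 0
n3 = n2 AND n1 = 0 AND 1 = 0
n4 = n2 OR n3 = 0 OR 0 = 0
n5 = a OR n4 = 0 OR 0 = 0
n6 = n5 OR c = 0 OR 1 = 1
n7 = n6 XOR n4 = 1 XOR 0 = 1
n8 = NOT n7 = NOT 1 = 0
n9 = b OR n8 = 0 OR 0 = 0
So n9 = 0 as required.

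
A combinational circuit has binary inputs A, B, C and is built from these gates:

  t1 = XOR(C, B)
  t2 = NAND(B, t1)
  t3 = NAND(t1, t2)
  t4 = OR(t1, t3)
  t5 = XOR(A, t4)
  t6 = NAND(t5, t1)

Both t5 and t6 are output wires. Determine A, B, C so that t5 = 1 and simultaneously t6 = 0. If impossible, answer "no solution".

Check with A=0, B=1, C=0:
t1 = XOR(C, B) = XOR(0, 1) = 1
t2 = NAND(B, t1) = NAND(1, 1) = 0
t3 = NAND(t1, t2) = NAND(1, 0) = 1
t4 = OR(t1, t3) = OR(1, 1) = 1
t5 = XOR(A, t4) = XOR(0, 1) = 1
t6 = NAND(t5, t1) = NAND(1, 1) = 0
So t5 = 1 and t6 = 0.

A=0, B=1, C=0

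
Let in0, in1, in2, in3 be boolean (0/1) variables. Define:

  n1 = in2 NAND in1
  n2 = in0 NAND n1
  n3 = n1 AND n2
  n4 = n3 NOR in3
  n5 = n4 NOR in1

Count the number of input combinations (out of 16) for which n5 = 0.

n5 = n4 NOR in1 must be 0, so at least one of n4, in1 is 1.
Enumerating the 16 input combinations, 10 give n5 = 0 and 6 give n5 = 1.

10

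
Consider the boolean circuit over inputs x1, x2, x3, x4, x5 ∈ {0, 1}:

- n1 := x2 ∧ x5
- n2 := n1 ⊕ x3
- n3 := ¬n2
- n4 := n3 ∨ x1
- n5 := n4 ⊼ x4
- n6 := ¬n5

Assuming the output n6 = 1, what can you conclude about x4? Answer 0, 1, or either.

1

n6 = ¬n5 must be 1, so n5 = 0.
n5 = n4 ⊼ x4 must be 0, so both n4 = 1 and x4 = 1.
Every assignment with n6 = 1 has x4 = 1; there are 12 such assignment(s).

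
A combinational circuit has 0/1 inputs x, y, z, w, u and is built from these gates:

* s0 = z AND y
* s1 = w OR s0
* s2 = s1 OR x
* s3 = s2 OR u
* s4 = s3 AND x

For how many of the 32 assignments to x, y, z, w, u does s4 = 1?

16

s4 = s3 AND x must be 1, so both s3 = 1 and x = 1.
s3 = s2 OR u must be 1, so at least one of s2, u is 1.
Enumerating the 32 input combinations, 16 give s4 = 1 and 16 give s4 = 0.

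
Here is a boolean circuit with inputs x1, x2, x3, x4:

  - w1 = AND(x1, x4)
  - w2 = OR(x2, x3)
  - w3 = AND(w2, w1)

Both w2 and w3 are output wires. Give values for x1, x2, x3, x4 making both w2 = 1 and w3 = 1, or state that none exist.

x1=1 x2=0 x3=1 x4=1

Check with x1=1 x2=0 x3=1 x4=1:
w1 = AND(x1, x4) = AND(1, 1) = 1
w2 = OR(x2, x3) = OR(0, 1) = 1
w3 = AND(w2, w1) = AND(1, 1) = 1
So w2 = 1 and w3 = 1.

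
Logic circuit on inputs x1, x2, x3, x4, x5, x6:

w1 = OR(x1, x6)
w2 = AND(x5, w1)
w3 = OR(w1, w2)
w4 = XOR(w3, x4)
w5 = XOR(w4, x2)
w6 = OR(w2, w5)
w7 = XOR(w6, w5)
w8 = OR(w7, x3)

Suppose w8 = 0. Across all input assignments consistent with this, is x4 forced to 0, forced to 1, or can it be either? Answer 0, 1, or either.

Both values of x4 occur among assignments with w8 = 0:
  x4=0: x1=0, x2=0, x3=0, x4=0, x5=0, x6=0
  x4=1: x1=0, x2=0, x3=0, x4=1, x5=0, x6=0

either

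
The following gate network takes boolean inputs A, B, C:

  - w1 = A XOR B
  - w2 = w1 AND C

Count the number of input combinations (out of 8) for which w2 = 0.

w2 = w1 AND C must be 0, so at least one of w1, C is 0.
Enumerating the 8 input combinations, 6 give w2 = 0 and 2 give w2 = 1.

6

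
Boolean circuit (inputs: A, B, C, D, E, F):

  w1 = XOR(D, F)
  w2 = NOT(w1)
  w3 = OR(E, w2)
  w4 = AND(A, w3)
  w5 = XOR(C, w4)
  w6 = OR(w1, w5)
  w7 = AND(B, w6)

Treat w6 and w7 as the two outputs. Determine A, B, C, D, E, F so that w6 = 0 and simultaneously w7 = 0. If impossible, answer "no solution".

A=0, B=0, C=0, D=0, E=0, F=0

Check with A=0, B=0, C=0, D=0, E=0, F=0:
w1 = XOR(D, F) = XOR(0, 0) = 0
w2 = NOT(w1) = NOT 0 = 1
w3 = OR(E, w2) = OR(0, 1) = 1
w4 = AND(A, w3) = AND(0, 1) = 0
w5 = XOR(C, w4) = XOR(0, 0) = 0
w6 = OR(w1, w5) = OR(0, 0) = 0
w7 = AND(B, w6) = AND(0, 0) = 0
So w6 = 0 and w7 = 0.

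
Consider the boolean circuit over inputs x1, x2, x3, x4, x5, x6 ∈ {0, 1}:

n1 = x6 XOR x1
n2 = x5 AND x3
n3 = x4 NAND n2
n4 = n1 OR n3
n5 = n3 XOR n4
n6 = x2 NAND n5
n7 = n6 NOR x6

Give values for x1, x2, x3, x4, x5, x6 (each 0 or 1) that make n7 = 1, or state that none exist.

n7 = n6 NOR x6 must be 1, so both n6 = 0 and x6 = 0.
n6 = x2 NAND n5 must be 0, so both x2 = 1 and n5 = 1.
Check with x1=1 x2=1 x3=1 x4=1 x5=1 x6=0:
n1 = x6 XOR x1 = 0 XOR 1 = 1
n2 = x5 AND x3 = 1 AND 1 = 1
n3 = x4 NAND n2 = 1 NAND 1 = 0
n4 = n1 OR n3 = 1 OR 0 = 1
n5 = n3 XOR n4 = 0 XOR 1 = 1
n6 = x2 NAND n5 = 1 NAND 1 = 0
n7 = n6 NOR x6 = 0 NOR 0 = 1
So n7 = 1 as required.

x1=1 x2=1 x3=1 x4=1 x5=1 x6=0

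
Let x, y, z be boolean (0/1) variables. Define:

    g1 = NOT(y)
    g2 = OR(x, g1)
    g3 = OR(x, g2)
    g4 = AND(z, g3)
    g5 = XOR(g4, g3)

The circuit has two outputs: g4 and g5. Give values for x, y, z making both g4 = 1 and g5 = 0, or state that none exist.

Check with x=1 y=0 z=1:
g1 = NOT(y) = NOT 0 = 1
g2 = OR(x, g1) = OR(1, 1) = 1
g3 = OR(x, g2) = OR(1, 1) = 1
g4 = AND(z, g3) = AND(1, 1) = 1
g5 = XOR(g4, g3) = XOR(1, 1) = 0
So g4 = 1 and g5 = 0.

x=1 y=0 z=1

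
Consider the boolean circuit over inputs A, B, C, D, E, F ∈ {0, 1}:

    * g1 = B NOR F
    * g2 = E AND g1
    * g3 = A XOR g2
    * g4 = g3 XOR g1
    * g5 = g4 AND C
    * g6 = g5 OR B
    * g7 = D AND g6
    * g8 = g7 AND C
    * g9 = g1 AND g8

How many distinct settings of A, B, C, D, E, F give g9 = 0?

62

g9 = g1 AND g8 must be 0, so at least one of g1, g8 is 0.
Enumerating the 64 input combinations, 62 give g9 = 0 and 2 give g9 = 1.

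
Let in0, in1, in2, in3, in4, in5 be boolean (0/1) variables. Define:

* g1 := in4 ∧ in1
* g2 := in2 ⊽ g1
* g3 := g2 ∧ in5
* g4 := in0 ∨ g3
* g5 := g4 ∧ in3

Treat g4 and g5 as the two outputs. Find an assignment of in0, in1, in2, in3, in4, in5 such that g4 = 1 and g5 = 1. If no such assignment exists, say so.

Check with in0=1 in1=1 in2=0 in3=1 in4=0 in5=0:
g1 = in4 ∧ in1 = 0 ∧ 1 = 0
g2 = in2 ⊽ g1 = 0 ⊽ 0 = 1
g3 = g2 ∧ in5 = 1 ∧ 0 = 0
g4 = in0 ∨ g3 = 1 ∨ 0 = 1
g5 = g4 ∧ in3 = 1 ∧ 1 = 1
So g4 = 1 and g5 = 1.

in0=1 in1=1 in2=0 in3=1 in4=0 in5=0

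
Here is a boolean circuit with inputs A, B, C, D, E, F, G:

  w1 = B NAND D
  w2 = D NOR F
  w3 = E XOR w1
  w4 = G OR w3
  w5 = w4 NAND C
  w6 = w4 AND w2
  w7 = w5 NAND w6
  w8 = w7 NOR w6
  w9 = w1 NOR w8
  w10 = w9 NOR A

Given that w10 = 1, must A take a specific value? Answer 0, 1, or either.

0

w10 = w9 NOR A must be 1, so both w9 = 0 and A = 0.
Every assignment with w10 = 1 has A = 0; there are 48 such assignment(s).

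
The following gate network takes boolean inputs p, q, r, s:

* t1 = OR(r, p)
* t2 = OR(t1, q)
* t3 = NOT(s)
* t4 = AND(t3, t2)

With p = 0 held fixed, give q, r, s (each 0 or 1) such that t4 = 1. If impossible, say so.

t4 = AND(t3, t2) must be 1, so both t3 = 1 and t2 = 1.
t3 = NOT(s) must be 1, so s = 0.
Check with p = 0 and q=0, r=1, s=0:
t1 = OR(r, p) = OR(1, 0) = 1
t2 = OR(t1, q) = OR(1, 0) = 1
t3 = NOT(s) = NOT 0 = 1
t4 = AND(t3, t2) = AND(1, 1) = 1
So t4 = 1.

q=0, r=1, s=0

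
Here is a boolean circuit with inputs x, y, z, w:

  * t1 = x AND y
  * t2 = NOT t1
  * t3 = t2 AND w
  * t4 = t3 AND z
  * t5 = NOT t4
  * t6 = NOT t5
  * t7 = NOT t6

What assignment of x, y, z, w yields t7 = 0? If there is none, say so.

t7 = NOT t6 must be 0, so t6 = 1.
Check with x=1, y=0, z=1, w=1:
t1 = x AND y = 1 AND 0 = 0
t2 = NOT t1 = NOT 0 = 1
t3 = t2 AND w = 1 AND 1 = 1
t4 = t3 AND z = 1 AND 1 = 1
t5 = NOT t4 = NOT 1 = 0
t6 = NOT t5 = NOT 0 = 1
t7 = NOT t6 = NOT 1 = 0
So t7 = 0 as required.

x=1, y=0, z=1, w=1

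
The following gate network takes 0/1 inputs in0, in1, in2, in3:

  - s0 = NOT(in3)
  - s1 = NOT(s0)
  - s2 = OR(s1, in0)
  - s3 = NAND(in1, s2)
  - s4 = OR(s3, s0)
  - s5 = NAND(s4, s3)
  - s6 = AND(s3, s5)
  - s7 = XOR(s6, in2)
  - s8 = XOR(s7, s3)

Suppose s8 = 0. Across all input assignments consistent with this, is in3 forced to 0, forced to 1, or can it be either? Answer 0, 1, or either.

either

Both values of in3 occur among assignments with s8 = 0:
  in3=0: in0=0, in1=0, in2=1, in3=0
  in3=1: in0=0, in1=0, in2=1, in3=1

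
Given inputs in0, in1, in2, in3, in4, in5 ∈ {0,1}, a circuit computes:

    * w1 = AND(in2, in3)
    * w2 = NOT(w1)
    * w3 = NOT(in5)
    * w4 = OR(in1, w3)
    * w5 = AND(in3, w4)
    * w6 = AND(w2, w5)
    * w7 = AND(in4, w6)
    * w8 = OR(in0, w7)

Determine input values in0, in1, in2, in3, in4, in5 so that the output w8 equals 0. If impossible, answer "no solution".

in0=0 in1=1 in2=1 in3=1 in4=0 in5=1

w8 = OR(in0, w7) must be 0, so both in0 = 0 and w7 = 0.
Check with in0=0 in1=1 in2=1 in3=1 in4=0 in5=1:
w1 = AND(in2, in3) = AND(1, 1) = 1
w2 = NOT(w1) = NOT 1 = 0
w3 = NOT(in5) = NOT 1 = 0
w4 = OR(in1, w3) = OR(1, 0) = 1
w5 = AND(in3, w4) = AND(1, 1) = 1
w6 = AND(w2, w5) = AND(0, 1) = 0
w7 = AND(in4, w6) = AND(0, 0) = 0
w8 = OR(in0, w7) = OR(0, 0) = 0
So w8 = 0 as required.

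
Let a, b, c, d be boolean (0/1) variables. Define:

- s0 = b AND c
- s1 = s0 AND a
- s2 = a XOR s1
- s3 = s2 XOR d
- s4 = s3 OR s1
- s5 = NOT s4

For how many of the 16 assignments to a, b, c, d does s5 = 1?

s5 = NOT s4 must be 1, so s4 = 0.
s4 = s3 OR s1 must be 0, so both s3 = 0 and s1 = 0.
Enumerating the 16 input combinations, 7 give s5 = 1 and 9 give s5 = 0.

7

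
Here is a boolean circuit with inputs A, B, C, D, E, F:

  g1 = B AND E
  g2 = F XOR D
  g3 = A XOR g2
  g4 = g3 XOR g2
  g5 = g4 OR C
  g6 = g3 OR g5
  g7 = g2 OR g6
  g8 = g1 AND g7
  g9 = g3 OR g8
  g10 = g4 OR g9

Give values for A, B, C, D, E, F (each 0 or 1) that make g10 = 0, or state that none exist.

A=0, B=0, C=1, D=0, E=0, F=0

g10 = g4 OR g9 must be 0, so both g4 = 0 and g9 = 0.
g4 = g3 XOR g2 must be 0, so g3 and g2 are equal.
Check with A=0, B=0, C=1, D=0, E=0, F=0:
g1 = B AND E = 0 AND 0 = 0
g2 = F XOR D = 0 XOR 0 = 0
g3 = A XOR g2 = 0 XOR 0 = 0
g4 = g3 XOR g2 = 0 XOR 0 = 0
g5 = g4 OR C = 0 OR 1 = 1
g6 = g3 OR g5 = 0 OR 1 = 1
g7 = g2 OR g6 = 0 OR 1 = 1
g8 = g1 AND g7 = 0 AND 1 = 0
g9 = g3 OR g8 = 0 OR 0 = 0
g10 = g4 OR g9 = 0 OR 0 = 0
So g10 = 0 as required.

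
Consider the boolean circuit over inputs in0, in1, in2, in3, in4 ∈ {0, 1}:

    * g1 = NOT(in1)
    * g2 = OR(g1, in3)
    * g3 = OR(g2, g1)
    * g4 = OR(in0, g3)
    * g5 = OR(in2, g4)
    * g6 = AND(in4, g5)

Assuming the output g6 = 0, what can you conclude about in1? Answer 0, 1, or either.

either

Both values of in1 occur among assignments with g6 = 0:
  in1=0: in0=0, in1=0, in2=0, in3=0, in4=0
  in1=1: in0=0, in1=1, in2=0, in3=0, in4=0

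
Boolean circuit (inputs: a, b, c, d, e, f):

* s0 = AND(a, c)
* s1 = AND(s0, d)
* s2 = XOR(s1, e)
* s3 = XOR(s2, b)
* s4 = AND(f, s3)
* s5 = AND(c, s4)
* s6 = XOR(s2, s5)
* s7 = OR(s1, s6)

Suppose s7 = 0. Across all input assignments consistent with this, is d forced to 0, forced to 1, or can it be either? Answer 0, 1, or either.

Both values of d occur among assignments with s7 = 0:
  d=0: a=0, b=0, c=0, d=0, e=0, f=0
  d=1: a=0, b=0, c=0, d=1, e=0, f=0

either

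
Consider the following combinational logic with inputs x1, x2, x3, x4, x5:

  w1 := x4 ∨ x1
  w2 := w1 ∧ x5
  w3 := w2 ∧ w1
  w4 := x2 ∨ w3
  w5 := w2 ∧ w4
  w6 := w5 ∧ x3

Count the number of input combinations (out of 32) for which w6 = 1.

6

w6 = w5 ∧ x3 must be 1, so both w5 = 1 and x3 = 1.
w5 = w2 ∧ w4 must be 1, so both w2 = 1 and w4 = 1.
Satisfying assignments:
  x1=0, x2=0, x3=1, x4=1, x5=1
  x1=0, x2=1, x3=1, x4=1, x5=1
  x1=1, x2=0, x3=1, x4=0, x5=1
  x1=1, x2=0, x3=1, x4=1, x5=1
  x1=1, x2=1, x3=1, x4=0, x5=1
  x1=1, x2=1, x3=1, x4=1, x5=1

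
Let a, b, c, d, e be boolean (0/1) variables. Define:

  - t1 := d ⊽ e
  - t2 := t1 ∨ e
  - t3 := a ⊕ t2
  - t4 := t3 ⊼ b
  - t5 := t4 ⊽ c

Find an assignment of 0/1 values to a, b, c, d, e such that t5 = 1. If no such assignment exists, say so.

t5 = t4 ⊽ c must be 1, so both t4 = 0 and c = 0.
t4 = t3 ⊼ b must be 0, so both t3 = 1 and b = 1.
Check with a=1 b=1 c=0 d=1 e=0:
t1 = d ⊽ e = 1 ⊽ 0 = 0
t2 = t1 ∨ e = 0 ∨ 0 = 0
t3 = a ⊕ t2 = 1 ⊕ 0 = 1
t4 = t3 ⊼ b = 1 ⊼ 1 = 0
t5 = t4 ⊽ c = 0 ⊽ 0 = 1
So t5 = 1 as required.

a=1 b=1 c=0 d=1 e=0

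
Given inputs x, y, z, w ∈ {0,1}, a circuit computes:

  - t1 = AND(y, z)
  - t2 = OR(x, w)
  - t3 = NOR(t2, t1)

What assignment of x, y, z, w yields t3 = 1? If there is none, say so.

x=0, y=1, z=0, w=0

t3 = NOR(t2, t1) must be 1, so both t2 = 0 and t1 = 0.
t2 = OR(x, w) must be 0, so both x = 0 and w = 0.
Check with x=0, y=1, z=0, w=0:
t1 = AND(y, z) = AND(1, 0) = 0
t2 = OR(x, w) = OR(0, 0) = 0
t3 = NOR(t2, t1) = NOR(0, 0) = 1
So t3 = 1 as required.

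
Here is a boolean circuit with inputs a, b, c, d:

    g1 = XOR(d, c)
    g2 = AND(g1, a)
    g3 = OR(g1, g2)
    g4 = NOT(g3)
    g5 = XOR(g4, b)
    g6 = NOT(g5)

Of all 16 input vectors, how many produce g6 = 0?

g6 = NOT(g5) must be 0, so g5 = 1.
Enumerating the 16 input combinations, 8 give g6 = 0 and 8 give g6 = 1.

8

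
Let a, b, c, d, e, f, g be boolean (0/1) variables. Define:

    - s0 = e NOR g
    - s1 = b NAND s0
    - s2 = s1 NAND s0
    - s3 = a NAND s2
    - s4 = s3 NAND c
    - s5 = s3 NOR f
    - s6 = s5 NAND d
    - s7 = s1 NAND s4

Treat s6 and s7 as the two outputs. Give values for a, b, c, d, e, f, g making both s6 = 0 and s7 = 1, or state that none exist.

Check with a=1, b=1, c=0, d=1, e=0, f=0, g=0:
s0 = e NOR g = 0 NOR 0 = 1
s1 = b NAND s0 = 1 NAND 1 = 0
s2 = s1 NAND s0 = 0 NAND 1 = 1
s3 = a NAND s2 = 1 NAND 1 = 0
s4 = s3 NAND c = 0 NAND 0 = 1
s5 = s3 NOR f = 0 NOR 0 = 1
s6 = s5 NAND d = 1 NAND 1 = 0
s7 = s1 NAND s4 = 0 NAND 1 = 1
So s6 = 0 and s7 = 1.

a=1, b=1, c=0, d=1, e=0, f=0, g=0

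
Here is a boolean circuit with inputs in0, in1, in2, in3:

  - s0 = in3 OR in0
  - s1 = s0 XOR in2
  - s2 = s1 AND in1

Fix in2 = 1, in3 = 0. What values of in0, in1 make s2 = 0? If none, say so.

s2 = s1 AND in1 must be 0, so at least one of s1, in1 is 0.
Check with in2 = 1, in3 = 0 and in0=1, in1=1:
s0 = in3 OR in0 = 0 OR 1 = 1
s1 = s0 XOR in2 = 1 XOR 1 = 0
s2 = s1 AND in1 = 0 AND 1 = 0
So s2 = 0.

in0=1, in1=1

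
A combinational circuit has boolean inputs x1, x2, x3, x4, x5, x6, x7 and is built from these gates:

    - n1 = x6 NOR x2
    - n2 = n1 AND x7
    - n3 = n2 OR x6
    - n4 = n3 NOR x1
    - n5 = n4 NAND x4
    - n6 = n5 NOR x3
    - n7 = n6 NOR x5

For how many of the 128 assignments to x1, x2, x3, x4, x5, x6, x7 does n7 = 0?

n7 = n6 NOR x5 must be 0, so at least one of n6, x5 is 1.
Enumerating the 128 input combinations, 67 give n7 = 0 and 61 give n7 = 1.

67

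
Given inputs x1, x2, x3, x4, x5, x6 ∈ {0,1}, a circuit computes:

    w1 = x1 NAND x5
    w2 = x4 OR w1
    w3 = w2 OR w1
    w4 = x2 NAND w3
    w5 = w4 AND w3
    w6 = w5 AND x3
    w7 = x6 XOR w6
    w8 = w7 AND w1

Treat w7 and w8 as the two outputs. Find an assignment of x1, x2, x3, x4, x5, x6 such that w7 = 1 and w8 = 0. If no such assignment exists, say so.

Check with x1=1, x2=0, x3=1, x4=1, x5=1, x6=0:
w1 = x1 NAND x5 = 1 NAND 1 = 0
w2 = x4 OR w1 = 1 OR 0 = 1
w3 = w2 OR w1 = 1 OR 0 = 1
w4 = x2 NAND w3 = 0 NAND 1 = 1
w5 = w4 AND w3 = 1 AND 1 = 1
w6 = w5 AND x3 = 1 AND 1 = 1
w7 = x6 XOR w6 = 0 XOR 1 = 1
w8 = w7 AND w1 = 1 AND 0 = 0
So w7 = 1 and w8 = 0.

x1=1, x2=0, x3=1, x4=1, x5=1, x6=0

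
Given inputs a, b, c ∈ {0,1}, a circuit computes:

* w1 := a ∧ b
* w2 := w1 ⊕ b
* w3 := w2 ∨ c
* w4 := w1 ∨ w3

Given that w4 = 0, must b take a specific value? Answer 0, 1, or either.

0

w4 = w1 ∨ w3 must be 0, so both w1 = 0 and w3 = 0.
Every assignment with w4 = 0 has b = 0; there are 2 such assignment(s).
  a=0, b=0, c=0
  a=1, b=0, c=0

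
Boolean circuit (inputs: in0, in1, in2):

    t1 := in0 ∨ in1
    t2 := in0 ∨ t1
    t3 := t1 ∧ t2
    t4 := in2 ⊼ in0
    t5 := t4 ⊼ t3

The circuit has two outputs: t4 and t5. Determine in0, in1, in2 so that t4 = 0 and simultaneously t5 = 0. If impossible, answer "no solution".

no solution exists

Across all 8 input combinations, none give both t4 = 0 and t5 = 0.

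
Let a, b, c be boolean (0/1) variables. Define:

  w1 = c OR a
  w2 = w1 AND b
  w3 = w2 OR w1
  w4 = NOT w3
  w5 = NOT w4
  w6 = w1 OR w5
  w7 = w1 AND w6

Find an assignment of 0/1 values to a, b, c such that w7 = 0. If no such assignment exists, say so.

w7 = w1 AND w6 must be 0, so at least one of w1, w6 is 0.
Check with a=0 b=1 c=0:
w1 = c OR a = 0 OR 0 = 0
w2 = w1 AND b = 0 AND 1 = 0
w3 = w2 OR w1 = 0 OR 0 = 0
w4 = NOT w3 = NOT 0 = 1
w5 = NOT w4 = NOT 1 = 0
w6 = w1 OR w5 = 0 OR 0 = 0
w7 = w1 AND w6 = 0 AND 0 = 0
So w7 = 0 as required.

a=0 b=1 c=0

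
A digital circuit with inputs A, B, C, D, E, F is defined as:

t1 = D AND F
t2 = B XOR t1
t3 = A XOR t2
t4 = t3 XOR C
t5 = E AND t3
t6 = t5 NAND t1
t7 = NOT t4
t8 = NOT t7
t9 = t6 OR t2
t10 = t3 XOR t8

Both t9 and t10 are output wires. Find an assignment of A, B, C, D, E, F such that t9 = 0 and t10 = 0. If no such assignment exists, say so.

A=1, B=1, C=0, D=1, E=1, F=1

Check with A=1, B=1, C=0, D=1, E=1, F=1:
t1 = D AND F = 1 AND 1 = 1
t2 = B XOR t1 = 1 XOR 1 = 0
t3 = A XOR t2 = 1 XOR 0 = 1
t4 = t3 XOR C = 1 XOR 0 = 1
t5 = E AND t3 = 1 AND 1 = 1
t6 = t5 NAND t1 = 1 NAND 1 = 0
t7 = NOT t4 = NOT 1 = 0
t8 = NOT t7 = NOT 0 = 1
t9 = t6 OR t2 = 0 OR 0 = 0
t10 = t3 XOR t8 = 1 XOR 1 = 0
So t9 = 0 and t10 = 0.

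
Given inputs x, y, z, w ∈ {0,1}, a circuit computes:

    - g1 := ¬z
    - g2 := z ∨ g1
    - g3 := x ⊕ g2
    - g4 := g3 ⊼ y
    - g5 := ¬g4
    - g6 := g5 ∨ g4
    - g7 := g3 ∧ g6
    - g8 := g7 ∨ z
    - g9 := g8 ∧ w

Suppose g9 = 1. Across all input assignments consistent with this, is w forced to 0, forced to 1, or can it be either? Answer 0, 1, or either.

g9 = g8 ∧ w must be 1, so both g8 = 1 and w = 1.
g8 = g7 ∨ z must be 1, so at least one of g7, z is 1.
Every assignment with g9 = 1 has w = 1; there are 6 such assignment(s).

1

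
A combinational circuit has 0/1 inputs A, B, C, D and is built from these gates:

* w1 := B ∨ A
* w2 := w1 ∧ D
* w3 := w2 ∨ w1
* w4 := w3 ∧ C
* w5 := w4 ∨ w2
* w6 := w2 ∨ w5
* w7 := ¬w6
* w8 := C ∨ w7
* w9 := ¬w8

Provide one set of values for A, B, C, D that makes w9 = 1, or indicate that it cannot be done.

w9 = ¬w8 must be 1, so w8 = 0.
Check with A=1, B=0, C=0, D=1:
w1 = B ∨ A = 0 ∨ 1 = 1
w2 = w1 ∧ D = 1 ∧ 1 = 1
w3 = w2 ∨ w1 = 1 ∨ 1 = 1
w4 = w3 ∧ C = 1 ∧ 0 = 0
w5 = w4 ∨ w2 = 0 ∨ 1 = 1
w6 = w2 ∨ w5 = 1 ∨ 1 = 1
w7 = ¬w6 = ¬1 = 0
w8 = C ∨ w7 = 0 ∨ 0 = 0
w9 = ¬w8 = ¬0 = 1
So w9 = 1 as required.

A=1, B=0, C=0, D=1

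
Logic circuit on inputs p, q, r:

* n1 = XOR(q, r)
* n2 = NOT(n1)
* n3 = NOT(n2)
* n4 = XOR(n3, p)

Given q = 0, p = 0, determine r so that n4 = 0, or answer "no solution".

n4 = XOR(n3, p) must be 0, so n3 and p are equal.
Check with q = 0, p = 0 and r=0:
n1 = XOR(q, r) = XOR(0, 0) = 0
n2 = NOT(n1) = NOT 0 = 1
n3 = NOT(n2) = NOT 1 = 0
n4 = XOR(n3, p) = XOR(0, 0) = 0
So n4 = 0.

r=0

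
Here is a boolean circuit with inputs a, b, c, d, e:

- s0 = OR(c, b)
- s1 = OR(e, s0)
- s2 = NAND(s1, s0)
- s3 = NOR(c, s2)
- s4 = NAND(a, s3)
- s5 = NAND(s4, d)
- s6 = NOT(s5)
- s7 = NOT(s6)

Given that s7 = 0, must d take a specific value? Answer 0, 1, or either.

s7 = NOT(s6) must be 0, so s6 = 1.
s6 = NOT(s5) must be 1, so s5 = 0.
Every assignment with s7 = 0 has d = 1; there are 14 such assignment(s).

1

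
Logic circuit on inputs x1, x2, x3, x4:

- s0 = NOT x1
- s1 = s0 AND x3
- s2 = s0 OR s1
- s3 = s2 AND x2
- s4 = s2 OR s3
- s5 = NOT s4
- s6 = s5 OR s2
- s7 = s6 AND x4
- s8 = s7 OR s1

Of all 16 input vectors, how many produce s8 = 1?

10

s8 = s7 OR s1 must be 1, so at least one of s7, s1 is 1.
Enumerating the 16 input combinations, 10 give s8 = 1 and 6 give s8 = 0.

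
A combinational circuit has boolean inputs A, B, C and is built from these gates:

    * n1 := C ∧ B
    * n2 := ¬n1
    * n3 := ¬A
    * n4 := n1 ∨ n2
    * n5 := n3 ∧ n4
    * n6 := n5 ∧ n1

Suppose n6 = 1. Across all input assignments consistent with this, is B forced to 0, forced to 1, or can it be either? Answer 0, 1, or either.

1

n6 = n5 ∧ n1 must be 1, so both n5 = 1 and n1 = 1.
Every assignment with n6 = 1 has B = 1; there are 1 such assignment(s).
  A=0, B=1, C=1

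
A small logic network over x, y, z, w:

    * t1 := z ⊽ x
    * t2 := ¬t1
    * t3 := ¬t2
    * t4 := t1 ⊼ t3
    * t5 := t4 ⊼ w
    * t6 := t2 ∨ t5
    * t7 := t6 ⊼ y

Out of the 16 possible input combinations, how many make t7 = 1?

8

t7 = t6 ⊼ y must be 1, so at least one of t6, y is 0.
Enumerating the 16 input combinations, 8 give t7 = 1 and 8 give t7 = 0.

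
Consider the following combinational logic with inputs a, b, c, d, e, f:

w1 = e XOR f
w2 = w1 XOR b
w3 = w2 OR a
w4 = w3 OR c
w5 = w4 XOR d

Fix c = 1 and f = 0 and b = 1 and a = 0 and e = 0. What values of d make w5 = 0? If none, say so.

d=1

Check with c = 1 and f = 0 and b = 1 and a = 0 and e = 0 and d=1:
w1 = e XOR f = 0 XOR 0 = 0
w2 = w1 XOR b = 0 XOR 1 = 1
w3 = w2 OR a = 1 OR 0 = 1
w4 = w3 OR c = 1 OR 1 = 1
w5 = w4 XOR d = 1 XOR 1 = 0
So w5 = 0.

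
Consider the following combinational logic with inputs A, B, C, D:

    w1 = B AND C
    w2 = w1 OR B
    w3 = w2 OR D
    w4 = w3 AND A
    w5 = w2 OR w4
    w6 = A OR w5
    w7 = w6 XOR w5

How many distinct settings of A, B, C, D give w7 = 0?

14

w7 = w6 XOR w5 must be 0, so w6 and w5 are equal.
Enumerating the 16 input combinations, 14 give w7 = 0 and 2 give w7 = 1.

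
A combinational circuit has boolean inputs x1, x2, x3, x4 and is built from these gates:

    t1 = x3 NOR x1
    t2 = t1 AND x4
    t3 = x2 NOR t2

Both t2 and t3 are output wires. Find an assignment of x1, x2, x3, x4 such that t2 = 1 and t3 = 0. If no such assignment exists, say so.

Check with x1=0, x2=0, x3=0, x4=1:
t1 = x3 NOR x1 = 0 NOR 0 = 1
t2 = t1 AND x4 = 1 AND 1 = 1
t3 = x2 NOR t2 = 0 NOR 1 = 0
So t2 = 1 and t3 = 0.

x1=0, x2=0, x3=0, x4=1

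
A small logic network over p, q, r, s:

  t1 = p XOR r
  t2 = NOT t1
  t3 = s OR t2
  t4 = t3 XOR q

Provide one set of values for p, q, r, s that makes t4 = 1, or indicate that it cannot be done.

p=1, q=0, r=1, s=1

t4 = t3 XOR q must be 1, so t3 and q differ.
Check with p=1, q=0, r=1, s=1:
t1 = p XOR r = 1 XOR 1 = 0
t2 = NOT t1 = NOT 0 = 1
t3 = s OR t2 = 1 OR 1 = 1
t4 = t3 XOR q = 1 XOR 0 = 1
So t4 = 1 as required.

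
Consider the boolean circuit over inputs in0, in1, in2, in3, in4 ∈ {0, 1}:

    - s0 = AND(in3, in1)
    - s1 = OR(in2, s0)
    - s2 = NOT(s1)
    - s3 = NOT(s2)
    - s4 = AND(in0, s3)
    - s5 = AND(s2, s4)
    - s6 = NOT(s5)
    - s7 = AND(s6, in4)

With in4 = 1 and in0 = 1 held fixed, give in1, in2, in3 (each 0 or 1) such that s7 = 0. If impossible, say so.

no solution exists

With in4 = 1 and in0 = 1 fixed, none of the 8 settings of in1, in2, in3 give s7 = 0.
For example, with in1=1, in2=0, in3=1:
s0 = AND(in3, in1) = AND(1, 1) = 1
s1 = OR(in2, s0) = OR(0, 1) = 1
s2 = NOT(s1) = NOT 1 = 0
s3 = NOT(s2) = NOT 0 = 1
s4 = AND(in0, s3) = AND(1, 1) = 1
s5 = AND(s2, s4) = AND(0, 1) = 0
s6 = NOT(s5) = NOT 0 = 1
s7 = AND(s6, in4) = AND(1, 1) = 1
giving s7 = 1 ≠ 0.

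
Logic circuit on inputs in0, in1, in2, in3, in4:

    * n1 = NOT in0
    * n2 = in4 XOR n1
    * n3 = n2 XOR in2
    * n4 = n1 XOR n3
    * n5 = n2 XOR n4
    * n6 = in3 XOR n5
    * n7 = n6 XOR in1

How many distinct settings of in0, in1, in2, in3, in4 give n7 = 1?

16

n7 = n6 XOR in1 must be 1, so n6 and in1 differ.
Enumerating the 32 input combinations, 16 give n7 = 1 and 16 give n7 = 0.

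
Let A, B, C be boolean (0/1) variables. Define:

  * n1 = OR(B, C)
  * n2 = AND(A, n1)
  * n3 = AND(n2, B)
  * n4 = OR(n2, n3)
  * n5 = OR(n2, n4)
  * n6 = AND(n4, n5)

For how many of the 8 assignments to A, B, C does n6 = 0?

n6 = AND(n4, n5) must be 0, so at least one of n4, n5 is 0.
Enumerating the 8 input combinations, 5 give n6 = 0 and 3 give n6 = 1.

5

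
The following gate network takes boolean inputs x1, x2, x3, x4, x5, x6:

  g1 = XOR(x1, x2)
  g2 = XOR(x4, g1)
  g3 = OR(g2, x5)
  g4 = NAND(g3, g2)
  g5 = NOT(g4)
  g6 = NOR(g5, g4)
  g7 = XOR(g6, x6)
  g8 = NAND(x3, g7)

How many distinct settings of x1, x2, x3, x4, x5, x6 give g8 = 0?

g8 = NAND(x3, g7) must be 0, so both x3 = 1 and g7 = 1.
g7 = XOR(g6, x6) must be 1, so g6 and x6 differ.
Enumerating the 64 input combinations, 16 give g8 = 0 and 48 give g8 = 1.

16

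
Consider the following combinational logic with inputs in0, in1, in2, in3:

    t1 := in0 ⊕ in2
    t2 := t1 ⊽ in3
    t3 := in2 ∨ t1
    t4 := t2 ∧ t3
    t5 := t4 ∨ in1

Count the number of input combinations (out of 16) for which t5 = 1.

t5 = t4 ∨ in1 must be 1, so at least one of t4, in1 is 1.
Enumerating the 16 input combinations, 9 give t5 = 1 and 7 give t5 = 0.

9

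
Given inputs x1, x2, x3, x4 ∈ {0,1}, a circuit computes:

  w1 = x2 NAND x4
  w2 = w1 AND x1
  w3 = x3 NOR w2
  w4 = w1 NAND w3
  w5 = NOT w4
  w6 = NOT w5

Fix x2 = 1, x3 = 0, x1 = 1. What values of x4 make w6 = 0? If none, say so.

no solution exists

With x2 = 1, x3 = 0, x1 = 1 fixed, none of the 2 settings of x4 give w6 = 0.
For example, with x4=1:
w1 = x2 NAND x4 = 1 NAND 1 = 0
w2 = w1 AND x1 = 0 AND 1 = 0
w3 = x3 NOR w2 = 0 NOR 0 = 1
w4 = w1 NAND w3 = 0 NAND 1 = 1
w5 = NOT w4 = NOT 1 = 0
w6 = NOT w5 = NOT 0 = 1
giving w6 = 1 ≠ 0.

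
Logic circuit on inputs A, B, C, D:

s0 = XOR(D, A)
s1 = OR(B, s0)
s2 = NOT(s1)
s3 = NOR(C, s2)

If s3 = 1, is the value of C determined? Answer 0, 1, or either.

s3 = NOR(C, s2) must be 1, so both C = 0 and s2 = 0.
s2 = NOT(s1) must be 0, so s1 = 1.
Every assignment with s3 = 1 has C = 0; there are 6 such assignment(s).

0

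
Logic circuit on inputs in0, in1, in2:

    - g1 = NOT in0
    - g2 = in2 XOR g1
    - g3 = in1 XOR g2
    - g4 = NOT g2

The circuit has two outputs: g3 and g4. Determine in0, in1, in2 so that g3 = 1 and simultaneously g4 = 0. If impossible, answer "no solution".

in0=1 in1=0 in2=1

Check with in0=1 in1=0 in2=1:
g1 = NOT in0 = NOT 1 = 0
g2 = in2 XOR g1 = 1 XOR 0 = 1
g3 = in1 XOR g2 = 0 XOR 1 = 1
g4 = NOT g2 = NOT 1 = 0
So g3 = 1 and g4 = 0.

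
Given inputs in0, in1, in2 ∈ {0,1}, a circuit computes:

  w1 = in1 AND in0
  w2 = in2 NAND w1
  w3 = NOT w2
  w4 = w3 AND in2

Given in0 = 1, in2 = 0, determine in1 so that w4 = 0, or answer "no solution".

in1=0

Check with in0 = 1, in2 = 0 and in1=0:
w1 = in1 AND in0 = 0 AND 1 = 0
w2 = in2 NAND w1 = 0 NAND 0 = 1
w3 = NOT w2 = NOT 1 = 0
w4 = w3 AND in2 = 0 AND 0 = 0
So w4 = 0.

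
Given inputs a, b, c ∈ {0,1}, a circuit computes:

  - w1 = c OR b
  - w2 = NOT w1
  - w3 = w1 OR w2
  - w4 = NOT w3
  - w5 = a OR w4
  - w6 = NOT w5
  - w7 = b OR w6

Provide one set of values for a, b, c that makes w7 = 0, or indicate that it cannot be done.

a=1, b=0, c=0

Check with a=1, b=0, c=0:
w1 = c OR b = 0 OR 0 = 0
w2 = NOT w1 = NOT 0 = 1
w3 = w1 OR w2 = 0 OR 1 = 1
w4 = NOT w3 = NOT 1 = 0
w5 = a OR w4 = 1 OR 0 = 1
w6 = NOT w5 = NOT 1 = 0
w7 = b OR w6 = 0 OR 0 = 0
So w7 = 0 as required.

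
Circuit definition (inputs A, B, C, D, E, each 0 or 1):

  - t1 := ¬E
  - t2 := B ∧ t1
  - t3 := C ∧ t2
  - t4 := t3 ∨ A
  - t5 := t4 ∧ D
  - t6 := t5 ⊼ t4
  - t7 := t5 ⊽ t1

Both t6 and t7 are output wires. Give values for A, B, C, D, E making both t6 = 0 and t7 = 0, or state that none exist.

A=1, B=1, C=1, D=1, E=0

Check with A=1, B=1, C=1, D=1, E=0:
t1 = ¬E = ¬0 = 1
t2 = B ∧ t1 = 1 ∧ 1 = 1
t3 = C ∧ t2 = 1 ∧ 1 = 1
t4 = t3 ∨ A = 1 ∨ 1 = 1
t5 = t4 ∧ D = 1 ∧ 1 = 1
t6 = t5 ⊼ t4 = 1 ⊼ 1 = 0
t7 = t5 ⊽ t1 = 1 ⊽ 1 = 0
So t6 = 0 and t7 = 0.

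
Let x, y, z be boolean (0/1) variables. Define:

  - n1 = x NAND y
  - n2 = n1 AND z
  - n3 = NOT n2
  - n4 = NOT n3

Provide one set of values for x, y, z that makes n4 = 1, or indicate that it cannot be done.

x=1 y=0 z=1

n4 = NOT n3 must be 1, so n3 = 0.
n3 = NOT n2 must be 0, so n2 = 1.
Check with x=1 y=0 z=1:
n1 = x NAND y = 1 NAND 0 = 1
n2 = n1 AND z = 1 AND 1 = 1
n3 = NOT n2 = NOT 1 = 0
n4 = NOT n3 = NOT 0 = 1
So n4 = 1 as required.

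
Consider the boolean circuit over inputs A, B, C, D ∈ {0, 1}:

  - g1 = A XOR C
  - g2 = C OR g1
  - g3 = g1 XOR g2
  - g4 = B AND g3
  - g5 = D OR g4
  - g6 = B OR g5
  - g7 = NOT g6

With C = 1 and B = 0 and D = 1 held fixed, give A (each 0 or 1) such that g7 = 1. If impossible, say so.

no solution exists

With C = 1 and B = 0 and D = 1 fixed, none of the 2 settings of A give g7 = 1.
For example, with A=0:
g1 = A XOR C = 0 XOR 1 = 1
g2 = C OR g1 = 1 OR 1 = 1
g3 = g1 XOR g2 = 1 XOR 1 = 0
g4 = B AND g3 = 0 AND 0 = 0
g5 = D OR g4 = 1 OR 0 = 1
g6 = B OR g5 = 0 OR 1 = 1
g7 = NOT g6 = NOT 1 = 0
giving g7 = 0 ≠ 1.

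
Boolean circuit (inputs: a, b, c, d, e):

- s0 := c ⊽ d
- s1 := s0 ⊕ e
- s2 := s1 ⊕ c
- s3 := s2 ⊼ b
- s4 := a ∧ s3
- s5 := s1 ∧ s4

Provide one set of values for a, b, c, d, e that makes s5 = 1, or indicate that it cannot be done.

a=1 b=0 c=0 d=0 e=0

s5 = s1 ∧ s4 must be 1, so both s1 = 1 and s4 = 1.
s1 = s0 ⊕ e must be 1, so s0 and e differ.
Check with a=1 b=0 c=0 d=0 e=0:
s0 = c ⊽ d = 0 ⊽ 0 = 1
s1 = s0 ⊕ e = 1 ⊕ 0 = 1
s2 = s1 ⊕ c = 1 ⊕ 0 = 1
s3 = s2 ⊼ b = 1 ⊼ 0 = 1
s4 = a ∧ s3 = 1 ∧ 1 = 1
s5 = s1 ∧ s4 = 1 ∧ 1 = 1
So s5 = 1 as required.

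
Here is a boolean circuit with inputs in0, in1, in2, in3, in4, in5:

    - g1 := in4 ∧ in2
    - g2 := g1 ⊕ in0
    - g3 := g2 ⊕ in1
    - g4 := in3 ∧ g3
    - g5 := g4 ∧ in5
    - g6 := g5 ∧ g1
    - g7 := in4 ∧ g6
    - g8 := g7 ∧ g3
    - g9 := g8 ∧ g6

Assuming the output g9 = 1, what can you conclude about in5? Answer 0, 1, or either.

g9 = g8 ∧ g6 must be 1, so both g8 = 1 and g6 = 1.
g8 = g7 ∧ g3 must be 1, so both g7 = 1 and g3 = 1.
g6 = g5 ∧ g1 must be 1, so both g5 = 1 and g1 = 1.
Every assignment with g9 = 1 has in5 = 1; there are 2 such assignment(s).
  in0=0, in1=0, in2=1, in3=1, in4=1, in5=1
  in0=1, in1=1, in2=1, in3=1, in4=1, in5=1

1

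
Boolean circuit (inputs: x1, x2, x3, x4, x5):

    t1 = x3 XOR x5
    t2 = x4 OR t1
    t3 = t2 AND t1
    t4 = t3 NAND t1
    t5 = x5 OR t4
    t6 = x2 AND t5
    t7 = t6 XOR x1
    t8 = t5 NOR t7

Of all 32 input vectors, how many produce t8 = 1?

t8 = t5 NOR t7 must be 1, so both t5 = 0 and t7 = 0.
t5 = x5 OR t4 must be 0, so both x5 = 0 and t4 = 0.
t7 = t6 XOR x1 must be 0, so t6 and x1 are equal.
Enumerating the 32 input combinations, 4 give t8 = 1 and 28 give t8 = 0.

4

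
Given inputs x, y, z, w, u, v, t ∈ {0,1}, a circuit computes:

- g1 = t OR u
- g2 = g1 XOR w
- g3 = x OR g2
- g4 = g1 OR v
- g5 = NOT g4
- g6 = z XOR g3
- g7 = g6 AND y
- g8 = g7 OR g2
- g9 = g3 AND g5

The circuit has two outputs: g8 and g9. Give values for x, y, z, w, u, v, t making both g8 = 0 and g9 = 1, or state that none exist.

x=1, y=0, z=0, w=0, u=0, v=0, t=0

Check with x=1, y=0, z=0, w=0, u=0, v=0, t=0:
g1 = t OR u = 0 OR 0 = 0
g2 = g1 XOR w = 0 XOR 0 = 0
g3 = x OR g2 = 1 OR 0 = 1
g4 = g1 OR v = 0 OR 0 = 0
g5 = NOT g4 = NOT 0 = 1
g6 = z XOR g3 = 0 XOR 1 = 1
g7 = g6 AND y = 1 AND 0 = 0
g8 = g7 OR g2 = 0 OR 0 = 0
g9 = g3 AND g5 = 1 AND 1 = 1
So g8 = 0 and g9 = 1.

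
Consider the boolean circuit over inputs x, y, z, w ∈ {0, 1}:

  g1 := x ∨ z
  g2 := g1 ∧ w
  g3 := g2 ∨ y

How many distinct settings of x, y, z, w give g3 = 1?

11

g3 = g2 ∨ y must be 1, so at least one of g2, y is 1.
Enumerating the 16 input combinations, 11 give g3 = 1 and 5 give g3 = 0.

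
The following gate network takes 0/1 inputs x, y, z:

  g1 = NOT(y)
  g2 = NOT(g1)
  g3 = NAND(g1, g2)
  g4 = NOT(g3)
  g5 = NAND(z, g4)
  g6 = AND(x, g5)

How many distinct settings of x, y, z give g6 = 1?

g6 = AND(x, g5) must be 1, so both x = 1 and g5 = 1.
g5 = NAND(z, g4) must be 1, so at least one of z, g4 is 0.
Enumerating the 8 input combinations, 4 give g6 = 1 and 4 give g6 = 0.

4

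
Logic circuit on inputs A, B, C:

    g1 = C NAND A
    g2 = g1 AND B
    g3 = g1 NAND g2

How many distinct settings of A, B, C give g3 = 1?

g3 = g1 NAND g2 must be 1, so at least one of g1, g2 is 0.
Enumerating the 8 input combinations, 5 give g3 = 1 and 3 give g3 = 0.

5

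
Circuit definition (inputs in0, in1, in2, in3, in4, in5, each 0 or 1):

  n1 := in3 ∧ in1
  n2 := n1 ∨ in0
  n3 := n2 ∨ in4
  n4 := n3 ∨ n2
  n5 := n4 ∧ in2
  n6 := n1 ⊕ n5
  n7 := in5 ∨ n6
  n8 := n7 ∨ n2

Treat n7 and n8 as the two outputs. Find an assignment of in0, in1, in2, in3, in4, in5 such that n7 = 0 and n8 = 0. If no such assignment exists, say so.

Check with in0=0, in1=1, in2=0, in3=0, in4=0, in5=0:
n1 = in3 ∧ in1 = 0 ∧ 1 = 0
n2 = n1 ∨ in0 = 0 ∨ 0 = 0
n3 = n2 ∨ in4 = 0 ∨ 0 = 0
n4 = n3 ∨ n2 = 0 ∨ 0 = 0
n5 = n4 ∧ in2 = 0 ∧ 0 = 0
n6 = n1 ⊕ n5 = 0 ⊕ 0 = 0
n7 = in5 ∨ n6 = 0 ∨ 0 = 0
n8 = n7 ∨ n2 = 0 ∨ 0 = 0
So n7 = 0 and n8 = 0.

in0=0, in1=1, in2=0, in3=0, in4=0, in5=0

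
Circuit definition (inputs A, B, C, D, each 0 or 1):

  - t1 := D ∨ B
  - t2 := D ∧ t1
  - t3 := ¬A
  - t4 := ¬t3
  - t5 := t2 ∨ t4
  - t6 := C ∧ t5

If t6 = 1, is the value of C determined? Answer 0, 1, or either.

t6 = C ∧ t5 must be 1, so both C = 1 and t5 = 1.
t5 = t2 ∨ t4 must be 1, so at least one of t2, t4 is 1.
Every assignment with t6 = 1 has C = 1; there are 6 such assignment(s).

1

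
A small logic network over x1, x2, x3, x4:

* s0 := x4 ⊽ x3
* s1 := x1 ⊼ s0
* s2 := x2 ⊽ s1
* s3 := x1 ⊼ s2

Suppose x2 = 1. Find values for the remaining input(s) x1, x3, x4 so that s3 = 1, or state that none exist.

x1=1, x3=1, x4=1

s3 = x1 ⊼ s2 must be 1, so at least one of x1, s2 is 0.
Check with x2 = 1 and x1=1, x3=1, x4=1:
s0 = x4 ⊽ x3 = 1 ⊽ 1 = 0
s1 = x1 ⊼ s0 = 1 ⊼ 0 = 1
s2 = x2 ⊽ s1 = 1 ⊽ 1 = 0
s3 = x1 ⊼ s2 = 1 ⊼ 0 = 1
So s3 = 1.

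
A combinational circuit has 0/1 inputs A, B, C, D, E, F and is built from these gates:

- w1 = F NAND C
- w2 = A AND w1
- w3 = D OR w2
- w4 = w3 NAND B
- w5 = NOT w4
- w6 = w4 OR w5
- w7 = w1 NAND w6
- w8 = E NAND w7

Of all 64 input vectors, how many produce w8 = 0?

w8 = E NAND w7 must be 0, so both E = 1 and w7 = 1.
w7 = w1 NAND w6 must be 1, so at least one of w1, w6 is 0.
Enumerating the 64 input combinations, 8 give w8 = 0 and 56 give w8 = 1.

8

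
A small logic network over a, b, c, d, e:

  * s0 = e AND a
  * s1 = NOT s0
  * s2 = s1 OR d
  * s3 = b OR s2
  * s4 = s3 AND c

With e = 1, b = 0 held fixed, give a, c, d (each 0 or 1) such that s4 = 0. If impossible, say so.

s4 = s3 AND c must be 0, so at least one of s3, c is 0.
Check with e = 1, b = 0 and a=1, c=0, d=1:
s0 = e AND a = 1 AND 1 = 1
s1 = NOT s0 = NOT 1 = 0
s2 = s1 OR d = 0 OR 1 = 1
s3 = b OR s2 = 0 OR 1 = 1
s4 = s3 AND c = 1 AND 0 = 0
So s4 = 0.

a=1, c=0, d=1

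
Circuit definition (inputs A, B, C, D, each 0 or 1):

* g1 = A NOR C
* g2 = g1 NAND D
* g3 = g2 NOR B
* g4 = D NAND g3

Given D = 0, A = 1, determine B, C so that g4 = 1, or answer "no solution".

B=1, C=1

g4 = D NAND g3 must be 1, so at least one of D, g3 is 0.
Check with D = 0, A = 1 and B=1, C=1:
g1 = A NOR C = 1 NOR 1 = 0
g2 = g1 NAND D = 0 NAND 0 = 1
g3 = g2 NOR B = 1 NOR 1 = 0
g4 = D NAND g3 = 0 NAND 0 = 1
So g4 = 1.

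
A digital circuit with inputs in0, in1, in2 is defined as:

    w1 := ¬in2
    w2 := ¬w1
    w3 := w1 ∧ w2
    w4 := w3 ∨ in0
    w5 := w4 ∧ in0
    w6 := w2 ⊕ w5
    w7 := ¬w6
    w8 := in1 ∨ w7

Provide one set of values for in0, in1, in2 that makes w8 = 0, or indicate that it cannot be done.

in0=0, in1=0, in2=1

w8 = in1 ∨ w7 must be 0, so both in1 = 0 and w7 = 0.
w7 = ¬w6 must be 0, so w6 = 1.
w6 = w2 ⊕ w5 must be 1, so w2 and w5 differ.
Check with in0=0, in1=0, in2=1:
w1 = ¬in2 = ¬1 = 0
w2 = ¬w1 = ¬0 = 1
w3 = w1 ∧ w2 = 0 ∧ 1 = 0
w4 = w3 ∨ in0 = 0 ∨ 0 = 0
w5 = w4 ∧ in0 = 0 ∧ 0 = 0
w6 = w2 ⊕ w5 = 1 ⊕ 0 = 1
w7 = ¬w6 = ¬1 = 0
w8 = in1 ∨ w7 = 0 ∨ 0 = 0
So w8 = 0 as required.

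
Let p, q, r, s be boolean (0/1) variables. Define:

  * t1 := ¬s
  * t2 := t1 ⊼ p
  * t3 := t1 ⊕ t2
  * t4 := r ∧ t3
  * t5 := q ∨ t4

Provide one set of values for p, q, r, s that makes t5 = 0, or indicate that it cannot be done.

p=0 q=0 r=1 s=0

t5 = q ∨ t4 must be 0, so both q = 0 and t4 = 0.
t4 = r ∧ t3 must be 0, so at least one of r, t3 is 0.
Check with p=0 q=0 r=1 s=0:
t1 = ¬s = ¬0 = 1
t2 = t1 ⊼ p = 1 ⊼ 0 = 1
t3 = t1 ⊕ t2 = 1 ⊕ 1 = 0
t4 = r ∧ t3 = 1 ∧ 0 = 0
t5 = q ∨ t4 = 0 ∨ 0 = 0
So t5 = 0 as required.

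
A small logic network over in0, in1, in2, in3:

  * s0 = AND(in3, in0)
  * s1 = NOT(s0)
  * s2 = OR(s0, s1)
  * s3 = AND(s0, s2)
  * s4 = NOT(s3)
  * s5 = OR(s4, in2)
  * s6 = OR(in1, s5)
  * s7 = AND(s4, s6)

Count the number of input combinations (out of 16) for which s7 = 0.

s7 = AND(s4, s6) must be 0, so at least one of s4, s6 is 0.
Satisfying assignments:
  in0=1, in1=0, in2=0, in3=1
  in0=1, in1=0, in2=1, in3=1
  in0=1, in1=1, in2=0, in3=1
  in0=1, in1=1, in2=1, in3=1

4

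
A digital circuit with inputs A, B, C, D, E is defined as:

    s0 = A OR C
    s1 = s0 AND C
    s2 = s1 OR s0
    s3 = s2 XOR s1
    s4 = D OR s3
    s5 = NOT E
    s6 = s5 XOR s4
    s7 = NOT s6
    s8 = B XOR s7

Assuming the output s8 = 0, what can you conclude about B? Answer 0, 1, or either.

either

Both values of B occur among assignments with s8 = 0:
  B=0: A=0, B=0, C=0, D=0, E=0
  B=1: A=0, B=1, C=0, D=0, E=1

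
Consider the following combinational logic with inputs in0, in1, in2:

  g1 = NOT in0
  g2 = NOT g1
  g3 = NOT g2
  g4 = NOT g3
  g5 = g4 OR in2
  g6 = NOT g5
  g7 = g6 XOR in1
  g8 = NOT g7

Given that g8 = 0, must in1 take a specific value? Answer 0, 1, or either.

Both values of in1 occur among assignments with g8 = 0:
  in1=0: in0=0, in1=0, in2=0
  in1=1: in0=0, in1=1, in2=1

either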